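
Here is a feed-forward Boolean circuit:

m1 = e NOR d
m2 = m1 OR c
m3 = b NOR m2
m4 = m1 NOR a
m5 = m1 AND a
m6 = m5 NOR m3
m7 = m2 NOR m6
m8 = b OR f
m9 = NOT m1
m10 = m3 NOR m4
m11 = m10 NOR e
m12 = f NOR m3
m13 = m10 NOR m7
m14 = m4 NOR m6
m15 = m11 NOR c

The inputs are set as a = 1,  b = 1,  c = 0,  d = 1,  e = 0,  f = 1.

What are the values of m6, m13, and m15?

m6 = 1, m13 = 0, m15 = 1

m1 = e NOR d = 0 NOR 1 = 0
m2 = m1 OR c = 0 OR 0 = 0
m3 = b NOR m2 = 1 NOR 0 = 0
m4 = m1 NOR a = 0 NOR 1 = 0
m5 = m1 AND a = 0 AND 1 = 0
m6 = m5 NOR m3 = 0 NOR 0 = 1
m7 = m2 NOR m6 = 0 NOR 1 = 0
m10 = m3 NOR m4 = 0 NOR 0 = 1
m11 = m10 NOR e = 1 NOR 0 = 0
m13 = m10 NOR m7 = 1 NOR 0 = 0
m15 = m11 NOR c = 0 NOR 0 = 1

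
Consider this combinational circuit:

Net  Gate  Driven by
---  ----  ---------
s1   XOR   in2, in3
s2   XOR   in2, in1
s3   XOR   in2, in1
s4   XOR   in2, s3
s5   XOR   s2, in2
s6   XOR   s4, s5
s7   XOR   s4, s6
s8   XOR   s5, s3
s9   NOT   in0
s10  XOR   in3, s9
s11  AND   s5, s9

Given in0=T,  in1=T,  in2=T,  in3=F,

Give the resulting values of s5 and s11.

s2 = in2 XOR in1 = T XOR T = F
s5 = s2 XOR in2 = F XOR T = T
s9 = NOT in0 = NOT T = F
s11 = s5 AND s9 = T AND F = F

s5 = T, s11 = F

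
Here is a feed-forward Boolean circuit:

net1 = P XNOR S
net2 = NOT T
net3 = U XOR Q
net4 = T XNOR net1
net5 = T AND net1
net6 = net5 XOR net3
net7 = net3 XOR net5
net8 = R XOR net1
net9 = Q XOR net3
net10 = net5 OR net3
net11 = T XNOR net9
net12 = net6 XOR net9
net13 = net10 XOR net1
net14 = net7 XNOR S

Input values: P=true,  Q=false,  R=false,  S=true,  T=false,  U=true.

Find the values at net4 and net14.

net4 = false; net14 = true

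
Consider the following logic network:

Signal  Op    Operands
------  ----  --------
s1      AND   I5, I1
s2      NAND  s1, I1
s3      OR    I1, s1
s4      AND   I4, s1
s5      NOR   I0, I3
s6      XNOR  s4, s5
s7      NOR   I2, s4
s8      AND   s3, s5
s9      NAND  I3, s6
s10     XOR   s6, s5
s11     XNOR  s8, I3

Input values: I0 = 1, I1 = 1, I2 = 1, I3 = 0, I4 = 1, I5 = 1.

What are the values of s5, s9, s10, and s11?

s5 = 0  s9 = 1  s10 = 0  s11 = 1

s1 = I5 AND I1 = 1 AND 1 = 1
s3 = I1 OR s1 = 1 OR 1 = 1
s4 = I4 AND s1 = 1 AND 1 = 1
s5 = I0 NOR I3 = 1 NOR 0 = 0
s6 = s4 XNOR s5 = 1 XNOR 0 = 0
s8 = s3 AND s5 = 1 AND 0 = 0
s9 = I3 NAND s6 = 0 NAND 0 = 1
s10 = s6 XOR s5 = 0 XOR 0 = 0
s11 = s8 XNOR I3 = 0 XNOR 0 = 1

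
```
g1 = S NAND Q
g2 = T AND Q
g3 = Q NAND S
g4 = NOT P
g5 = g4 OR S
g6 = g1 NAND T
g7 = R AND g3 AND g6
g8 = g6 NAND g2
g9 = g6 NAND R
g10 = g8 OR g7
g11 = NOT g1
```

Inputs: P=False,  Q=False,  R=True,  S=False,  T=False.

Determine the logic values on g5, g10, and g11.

g1 = S NAND Q = False NAND False = True
g2 = T AND Q = False AND False = False
g3 = Q NAND S = False NAND False = True
g4 = NOT P = NOT False = True
g5 = g4 OR S = True OR False = True
g6 = g1 NAND T = True NAND False = True
g7 = R AND g3 AND g6 = True AND True AND True = True
g8 = g6 NAND g2 = True NAND False = True
g10 = g8 OR g7 = True OR True = True
g11 = NOT g1 = NOT True = False

g5 = True, g10 = True, g11 = False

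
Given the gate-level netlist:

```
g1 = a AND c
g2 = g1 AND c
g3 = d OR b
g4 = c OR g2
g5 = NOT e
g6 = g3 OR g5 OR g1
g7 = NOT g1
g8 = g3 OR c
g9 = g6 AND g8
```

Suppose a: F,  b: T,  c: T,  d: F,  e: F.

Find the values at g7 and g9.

g7 = T, g9 = T

g1 = a AND c = F AND T = F
g3 = d OR b = F OR T = T
g5 = NOT e = NOT F = T
g6 = g3 OR g5 OR g1 = T OR T OR F = T
g7 = NOT g1 = NOT F = T
g8 = g3 OR c = T OR T = T
g9 = g6 AND g8 = T AND T = T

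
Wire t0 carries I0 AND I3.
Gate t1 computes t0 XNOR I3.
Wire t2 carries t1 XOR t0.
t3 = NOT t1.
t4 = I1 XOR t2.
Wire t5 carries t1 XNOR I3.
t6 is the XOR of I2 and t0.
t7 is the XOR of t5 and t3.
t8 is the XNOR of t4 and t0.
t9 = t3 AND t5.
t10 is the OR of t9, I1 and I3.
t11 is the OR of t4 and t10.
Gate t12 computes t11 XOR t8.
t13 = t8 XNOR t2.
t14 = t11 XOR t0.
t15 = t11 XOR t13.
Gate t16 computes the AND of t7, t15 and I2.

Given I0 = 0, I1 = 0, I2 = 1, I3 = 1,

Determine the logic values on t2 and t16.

t2 = 0; t16 = 1

t0 = I0 AND I3 = 0 AND 1 = 0
t1 = t0 XNOR I3 = 0 XNOR 1 = 0
t2 = t1 XOR t0 = 0 XOR 0 = 0
t3 = NOT t1 = NOT 0 = 1
t4 = I1 XOR t2 = 0 XOR 0 = 0
t5 = t1 XNOR I3 = 0 XNOR 1 = 0
t7 = t5 XOR t3 = 0 XOR 1 = 1
t8 = t4 XNOR t0 = 0 XNOR 0 = 1
t9 = t3 AND t5 = 1 AND 0 = 0
t10 = t9 OR I1 OR I3 = 0 OR 0 OR 1 = 1
t11 = t4 OR t10 = 0 OR 1 = 1
t13 = t8 XNOR t2 = 1 XNOR 0 = 0
t15 = t11 XOR t13 = 1 XOR 0 = 1
t16 = t7 AND t15 AND I2 = 1 AND 1 AND 1 = 1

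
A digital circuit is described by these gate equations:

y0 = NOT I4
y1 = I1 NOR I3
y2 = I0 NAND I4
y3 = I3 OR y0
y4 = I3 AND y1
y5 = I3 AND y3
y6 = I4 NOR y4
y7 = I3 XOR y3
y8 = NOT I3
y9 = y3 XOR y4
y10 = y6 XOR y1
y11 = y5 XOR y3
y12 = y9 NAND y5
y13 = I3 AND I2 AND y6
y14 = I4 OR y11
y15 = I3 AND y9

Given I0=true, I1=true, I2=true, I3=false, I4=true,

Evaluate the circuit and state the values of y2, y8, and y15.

y2 = false  y8 = true  y15 = false

y0 = NOT I4 = NOT true = false
y1 = I1 NOR I3 = true NOR false = false
y2 = I0 NAND I4 = true NAND true = false
y3 = I3 OR y0 = false OR false = false
y4 = I3 AND y1 = false AND false = false
y8 = NOT I3 = NOT false = true
y9 = y3 XOR y4 = false XOR false = false
y15 = I3 AND y9 = false AND false = false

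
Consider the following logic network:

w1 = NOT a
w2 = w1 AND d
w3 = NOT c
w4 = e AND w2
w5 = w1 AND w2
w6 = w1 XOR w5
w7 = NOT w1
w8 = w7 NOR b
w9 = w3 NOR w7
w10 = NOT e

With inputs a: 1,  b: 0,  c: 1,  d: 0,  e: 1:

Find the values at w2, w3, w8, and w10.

w2 = 0, w3 = 0, w8 = 0, w10 = 0

w1 = NOT a = NOT 1 = 0
w2 = w1 AND d = 0 AND 0 = 0
w3 = NOT c = NOT 1 = 0
w7 = NOT w1 = NOT 0 = 1
w8 = w7 NOR b = 1 NOR 0 = 0
w10 = NOT e = NOT 1 = 0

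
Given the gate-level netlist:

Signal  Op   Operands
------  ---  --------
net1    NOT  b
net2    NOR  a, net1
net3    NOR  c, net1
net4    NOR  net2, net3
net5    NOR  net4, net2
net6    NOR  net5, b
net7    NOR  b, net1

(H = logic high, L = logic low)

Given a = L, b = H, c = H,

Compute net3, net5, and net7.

net1 = NOT b = NOT H = L
net2 = a NOR net1 = L NOR L = H
net3 = c NOR net1 = H NOR L = L
net4 = net2 NOR net3 = H NOR L = L
net5 = net4 NOR net2 = L NOR H = L
net7 = b NOR net1 = H NOR L = L

net3 = L, net5 = L, net7 = L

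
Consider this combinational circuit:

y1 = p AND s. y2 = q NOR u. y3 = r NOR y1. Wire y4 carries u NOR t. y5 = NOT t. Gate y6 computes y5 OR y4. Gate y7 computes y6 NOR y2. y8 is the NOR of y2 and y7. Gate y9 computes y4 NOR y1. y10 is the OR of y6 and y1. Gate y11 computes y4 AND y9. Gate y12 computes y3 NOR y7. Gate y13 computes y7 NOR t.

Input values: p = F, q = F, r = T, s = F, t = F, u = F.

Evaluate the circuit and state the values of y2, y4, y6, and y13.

y2 = q NOR u = F NOR F = T
y4 = u NOR t = F NOR F = T
y5 = NOT t = NOT F = T
y6 = y5 OR y4 = T OR T = T
y7 = y6 NOR y2 = T NOR T = F
y13 = y7 NOR t = F NOR F = T

y2 = T, y4 = T, y6 = T, y13 = T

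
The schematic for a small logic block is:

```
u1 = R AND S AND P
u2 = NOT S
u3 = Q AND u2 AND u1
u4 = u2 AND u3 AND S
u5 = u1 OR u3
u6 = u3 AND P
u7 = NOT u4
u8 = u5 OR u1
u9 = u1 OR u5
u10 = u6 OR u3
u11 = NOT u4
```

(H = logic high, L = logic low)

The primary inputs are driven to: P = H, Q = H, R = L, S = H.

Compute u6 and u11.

u6 = L; u11 = H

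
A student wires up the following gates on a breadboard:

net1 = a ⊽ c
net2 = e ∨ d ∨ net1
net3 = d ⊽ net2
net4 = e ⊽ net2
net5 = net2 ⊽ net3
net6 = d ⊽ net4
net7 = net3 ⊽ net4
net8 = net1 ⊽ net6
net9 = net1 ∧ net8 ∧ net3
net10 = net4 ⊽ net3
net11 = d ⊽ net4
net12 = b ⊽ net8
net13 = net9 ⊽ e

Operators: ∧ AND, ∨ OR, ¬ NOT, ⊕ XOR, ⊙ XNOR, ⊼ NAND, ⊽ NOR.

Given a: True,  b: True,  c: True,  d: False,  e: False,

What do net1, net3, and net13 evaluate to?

net1 = a NOR c = True NOR True = False
net2 = e OR d OR net1 = False OR False OR False = False
net3 = d NOR net2 = False NOR False = True
net4 = e NOR net2 = False NOR False = True
net6 = d NOR net4 = False NOR True = False
net8 = net1 NOR net6 = False NOR False = True
net9 = net1 AND net8 AND net3 = False AND True AND True = False
net13 = net9 NOR e = False NOR False = True

net1 = False, net3 = True, net13 = True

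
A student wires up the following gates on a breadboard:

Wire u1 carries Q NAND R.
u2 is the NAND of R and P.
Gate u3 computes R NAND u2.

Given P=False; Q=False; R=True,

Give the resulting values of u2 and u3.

u2 = True, u3 = False

u2 = R NAND P = True NAND False = True
u3 = R NAND u2 = True NAND True = False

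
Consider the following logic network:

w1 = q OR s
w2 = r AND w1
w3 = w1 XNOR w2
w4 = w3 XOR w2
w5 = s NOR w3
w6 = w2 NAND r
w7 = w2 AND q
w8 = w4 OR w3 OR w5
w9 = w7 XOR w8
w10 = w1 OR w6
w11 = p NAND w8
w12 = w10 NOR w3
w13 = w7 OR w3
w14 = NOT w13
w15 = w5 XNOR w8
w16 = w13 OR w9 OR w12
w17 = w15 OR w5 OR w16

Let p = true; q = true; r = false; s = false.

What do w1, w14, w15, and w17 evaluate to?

w1 = q OR s = true OR false = true
w2 = r AND w1 = false AND true = false
w3 = w1 XNOR w2 = true XNOR false = false
w4 = w3 XOR w2 = false XOR false = false
w5 = s NOR w3 = false NOR false = true
w6 = w2 NAND r = false NAND false = true
w7 = w2 AND q = false AND true = false
w8 = w4 OR w3 OR w5 = false OR false OR true = true
w9 = w7 XOR w8 = false XOR true = true
w10 = w1 OR w6 = true OR true = true
w12 = w10 NOR w3 = true NOR false = false
w13 = w7 OR w3 = false OR false = false
w14 = NOT w13 = NOT false = true
w15 = w5 XNOR w8 = true XNOR true = true
w16 = w13 OR w9 OR w12 = false OR true OR false = true
w17 = w15 OR w5 OR w16 = true OR true OR true = true

w1 = true, w14 = true, w15 = true, w17 = true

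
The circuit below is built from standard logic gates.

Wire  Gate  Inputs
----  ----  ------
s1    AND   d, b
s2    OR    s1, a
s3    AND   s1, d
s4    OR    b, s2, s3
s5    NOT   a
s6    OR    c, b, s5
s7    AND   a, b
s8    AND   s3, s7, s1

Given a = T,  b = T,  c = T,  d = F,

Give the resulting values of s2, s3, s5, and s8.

s2 = T; s3 = F; s5 = F; s8 = F

s1 = d AND b = F AND T = F
s2 = s1 OR a = F OR T = T
s3 = s1 AND d = F AND F = F
s5 = NOT a = NOT T = F
s7 = a AND b = T AND T = T
s8 = s3 AND s7 AND s1 = F AND T AND F = F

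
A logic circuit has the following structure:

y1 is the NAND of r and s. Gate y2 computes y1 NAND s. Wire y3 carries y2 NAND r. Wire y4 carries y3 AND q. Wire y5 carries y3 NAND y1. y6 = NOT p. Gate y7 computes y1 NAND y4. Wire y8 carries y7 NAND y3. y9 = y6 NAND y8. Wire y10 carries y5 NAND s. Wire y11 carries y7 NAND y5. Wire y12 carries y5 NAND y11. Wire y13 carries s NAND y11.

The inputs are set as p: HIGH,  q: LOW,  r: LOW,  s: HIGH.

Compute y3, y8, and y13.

y1 = r NAND s = LOW NAND HIGH = HIGH
y2 = y1 NAND s = HIGH NAND HIGH = LOW
y3 = y2 NAND r = LOW NAND LOW = HIGH
y4 = y3 AND q = HIGH AND LOW = LOW
y5 = y3 NAND y1 = HIGH NAND HIGH = LOW
y7 = y1 NAND y4 = HIGH NAND LOW = HIGH
y8 = y7 NAND y3 = HIGH NAND HIGH = LOW
y11 = y7 NAND y5 = HIGH NAND LOW = HIGH
y13 = s NAND y11 = HIGH NAND HIGH = LOW

y3 = HIGH, y8 = LOW, y13 = LOW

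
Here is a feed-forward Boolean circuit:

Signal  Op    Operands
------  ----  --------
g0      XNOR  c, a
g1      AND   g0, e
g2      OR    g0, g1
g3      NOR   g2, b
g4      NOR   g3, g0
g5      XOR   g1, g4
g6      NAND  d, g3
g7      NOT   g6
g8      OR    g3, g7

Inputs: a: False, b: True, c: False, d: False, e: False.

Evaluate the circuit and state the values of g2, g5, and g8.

g2 = True, g5 = False, g8 = False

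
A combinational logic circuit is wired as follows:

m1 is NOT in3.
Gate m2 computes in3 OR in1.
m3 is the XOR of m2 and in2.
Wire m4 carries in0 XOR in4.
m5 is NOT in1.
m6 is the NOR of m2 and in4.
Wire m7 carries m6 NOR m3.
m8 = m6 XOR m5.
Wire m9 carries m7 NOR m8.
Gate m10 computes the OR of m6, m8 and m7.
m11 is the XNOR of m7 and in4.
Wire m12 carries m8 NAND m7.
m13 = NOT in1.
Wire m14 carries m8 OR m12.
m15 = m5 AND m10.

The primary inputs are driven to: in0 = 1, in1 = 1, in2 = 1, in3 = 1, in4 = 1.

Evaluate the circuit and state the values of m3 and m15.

m2 = in3 OR in1 = 1 OR 1 = 1
m3 = m2 XOR in2 = 1 XOR 1 = 0
m5 = NOT in1 = NOT 1 = 0
m6 = m2 NOR in4 = 1 NOR 1 = 0
m7 = m6 NOR m3 = 0 NOR 0 = 1
m8 = m6 XOR m5 = 0 XOR 0 = 0
m10 = m6 OR m8 OR m7 = 0 OR 0 OR 1 = 1
m15 = m5 AND m10 = 0 AND 1 = 0

m3 = 0, m15 = 0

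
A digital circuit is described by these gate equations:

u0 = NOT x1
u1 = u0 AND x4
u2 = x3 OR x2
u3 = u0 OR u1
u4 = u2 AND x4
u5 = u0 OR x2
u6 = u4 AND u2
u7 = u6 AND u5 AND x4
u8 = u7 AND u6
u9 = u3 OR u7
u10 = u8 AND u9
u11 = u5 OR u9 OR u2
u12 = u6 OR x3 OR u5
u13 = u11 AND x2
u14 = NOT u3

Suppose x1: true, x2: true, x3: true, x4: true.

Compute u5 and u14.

u5 = true, u14 = true

u0 = NOT x1 = NOT true = false
u1 = u0 AND x4 = false AND true = false
u3 = u0 OR u1 = false OR false = false
u5 = u0 OR x2 = false OR true = true
u14 = NOT u3 = NOT false = true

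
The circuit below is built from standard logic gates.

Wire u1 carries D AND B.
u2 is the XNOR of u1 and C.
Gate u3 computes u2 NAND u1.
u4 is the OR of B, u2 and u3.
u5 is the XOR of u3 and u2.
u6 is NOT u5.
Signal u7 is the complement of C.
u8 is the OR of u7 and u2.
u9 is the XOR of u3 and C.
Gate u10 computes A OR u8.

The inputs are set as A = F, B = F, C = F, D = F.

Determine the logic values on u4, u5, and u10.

u1 = D AND B = F AND F = F
u2 = u1 XNOR C = F XNOR F = T
u3 = u2 NAND u1 = T NAND F = T
u4 = B OR u2 OR u3 = F OR T OR T = T
u5 = u3 XOR u2 = T XOR T = F
u7 = NOT C = NOT F = T
u8 = u7 OR u2 = T OR T = T
u10 = A OR u8 = F OR T = T

u4 = T  u5 = F  u10 = T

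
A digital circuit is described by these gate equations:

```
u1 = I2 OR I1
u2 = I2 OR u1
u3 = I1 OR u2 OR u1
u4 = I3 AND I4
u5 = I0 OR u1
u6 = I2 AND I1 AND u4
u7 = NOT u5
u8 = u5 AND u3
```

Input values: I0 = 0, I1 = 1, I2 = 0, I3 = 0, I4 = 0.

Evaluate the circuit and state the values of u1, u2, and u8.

u1 = 1  u2 = 1  u8 = 1

u1 = I2 OR I1 = 0 OR 1 = 1
u2 = I2 OR u1 = 0 OR 1 = 1
u3 = I1 OR u2 OR u1 = 1 OR 1 OR 1 = 1
u5 = I0 OR u1 = 0 OR 1 = 1
u8 = u5 AND u3 = 1 AND 1 = 1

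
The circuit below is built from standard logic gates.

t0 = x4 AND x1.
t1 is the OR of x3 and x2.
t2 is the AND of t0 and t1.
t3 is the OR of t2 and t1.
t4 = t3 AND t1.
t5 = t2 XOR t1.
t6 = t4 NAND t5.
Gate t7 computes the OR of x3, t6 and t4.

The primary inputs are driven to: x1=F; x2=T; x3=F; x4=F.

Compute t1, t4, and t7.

t0 = x4 AND x1 = F AND F = F
t1 = x3 OR x2 = F OR T = T
t2 = t0 AND t1 = F AND T = F
t3 = t2 OR t1 = F OR T = T
t4 = t3 AND t1 = T AND T = T
t5 = t2 XOR t1 = F XOR T = T
t6 = t4 NAND t5 = T NAND T = F
t7 = x3 OR t6 OR t4 = F OR F OR T = T

t1 = T  t4 = T  t7 = T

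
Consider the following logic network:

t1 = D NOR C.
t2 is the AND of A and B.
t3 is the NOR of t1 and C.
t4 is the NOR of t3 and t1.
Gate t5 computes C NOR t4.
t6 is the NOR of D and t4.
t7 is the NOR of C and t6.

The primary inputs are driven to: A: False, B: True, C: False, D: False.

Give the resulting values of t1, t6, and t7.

t1 = D NOR C = False NOR False = True
t3 = t1 NOR C = True NOR False = False
t4 = t3 NOR t1 = False NOR True = False
t6 = D NOR t4 = False NOR False = True
t7 = C NOR t6 = False NOR True = False

t1 = True; t6 = True; t7 = False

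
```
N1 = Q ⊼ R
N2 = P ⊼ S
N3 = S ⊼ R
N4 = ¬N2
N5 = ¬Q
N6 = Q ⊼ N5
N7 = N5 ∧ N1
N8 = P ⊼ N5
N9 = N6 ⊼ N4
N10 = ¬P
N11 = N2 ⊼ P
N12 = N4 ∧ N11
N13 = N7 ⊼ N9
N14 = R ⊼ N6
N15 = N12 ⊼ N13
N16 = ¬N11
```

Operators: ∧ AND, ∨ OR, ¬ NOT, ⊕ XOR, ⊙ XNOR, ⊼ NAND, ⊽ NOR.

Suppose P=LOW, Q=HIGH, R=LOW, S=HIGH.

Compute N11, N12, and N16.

N2 = P NAND S = LOW NAND HIGH = HIGH
N4 = NOT N2 = NOT HIGH = LOW
N11 = N2 NAND P = HIGH NAND LOW = HIGH
N12 = N4 AND N11 = LOW AND HIGH = LOW
N16 = NOT N11 = NOT HIGH = LOW

N11 = HIGH  N12 = LOW  N16 = LOW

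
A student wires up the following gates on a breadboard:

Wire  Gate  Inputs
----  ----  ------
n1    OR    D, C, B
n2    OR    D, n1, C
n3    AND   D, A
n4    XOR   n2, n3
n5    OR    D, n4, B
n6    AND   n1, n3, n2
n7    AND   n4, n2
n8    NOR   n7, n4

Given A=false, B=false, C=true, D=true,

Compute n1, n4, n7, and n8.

n1 = true; n4 = true; n7 = true; n8 = false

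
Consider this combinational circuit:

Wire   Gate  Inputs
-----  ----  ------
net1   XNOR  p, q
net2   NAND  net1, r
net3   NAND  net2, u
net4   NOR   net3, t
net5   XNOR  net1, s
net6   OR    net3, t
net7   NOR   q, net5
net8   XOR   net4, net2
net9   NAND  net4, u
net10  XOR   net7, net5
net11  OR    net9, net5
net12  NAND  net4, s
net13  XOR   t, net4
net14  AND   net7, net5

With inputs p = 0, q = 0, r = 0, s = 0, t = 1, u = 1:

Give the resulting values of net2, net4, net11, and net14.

net2 = 1  net4 = 0  net11 = 1  net14 = 0

net1 = p XNOR q = 0 XNOR 0 = 1
net2 = net1 NAND r = 1 NAND 0 = 1
net3 = net2 NAND u = 1 NAND 1 = 0
net4 = net3 NOR t = 0 NOR 1 = 0
net5 = net1 XNOR s = 1 XNOR 0 = 0
net7 = q NOR net5 = 0 NOR 0 = 1
net9 = net4 NAND u = 0 NAND 1 = 1
net11 = net9 OR net5 = 1 OR 0 = 1
net14 = net7 AND net5 = 1 AND 0 = 0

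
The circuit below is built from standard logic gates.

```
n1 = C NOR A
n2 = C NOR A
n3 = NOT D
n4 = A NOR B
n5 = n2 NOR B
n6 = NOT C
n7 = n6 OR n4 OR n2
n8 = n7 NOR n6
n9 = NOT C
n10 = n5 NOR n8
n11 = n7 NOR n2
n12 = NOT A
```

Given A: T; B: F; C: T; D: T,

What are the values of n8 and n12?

n8 = T, n12 = F

n2 = C NOR A = T NOR T = F
n4 = A NOR B = T NOR F = F
n6 = NOT C = NOT T = F
n7 = n6 OR n4 OR n2 = F OR F OR F = F
n8 = n7 NOR n6 = F NOR F = T
n12 = NOT A = NOT T = F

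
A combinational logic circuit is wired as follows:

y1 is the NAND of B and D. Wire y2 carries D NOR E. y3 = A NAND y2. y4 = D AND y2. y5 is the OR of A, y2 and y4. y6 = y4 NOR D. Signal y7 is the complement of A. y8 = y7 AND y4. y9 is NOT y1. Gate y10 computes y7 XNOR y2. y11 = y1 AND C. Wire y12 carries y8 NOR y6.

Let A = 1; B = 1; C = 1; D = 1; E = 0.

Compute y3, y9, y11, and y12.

y3 = 1; y9 = 1; y11 = 0; y12 = 1

y1 = B NAND D = 1 NAND 1 = 0
y2 = D NOR E = 1 NOR 0 = 0
y3 = A NAND y2 = 1 NAND 0 = 1
y4 = D AND y2 = 1 AND 0 = 0
y6 = y4 NOR D = 0 NOR 1 = 0
y7 = NOT A = NOT 1 = 0
y8 = y7 AND y4 = 0 AND 0 = 0
y9 = NOT y1 = NOT 0 = 1
y11 = y1 AND C = 0 AND 1 = 0
y12 = y8 NOR y6 = 0 NOR 0 = 1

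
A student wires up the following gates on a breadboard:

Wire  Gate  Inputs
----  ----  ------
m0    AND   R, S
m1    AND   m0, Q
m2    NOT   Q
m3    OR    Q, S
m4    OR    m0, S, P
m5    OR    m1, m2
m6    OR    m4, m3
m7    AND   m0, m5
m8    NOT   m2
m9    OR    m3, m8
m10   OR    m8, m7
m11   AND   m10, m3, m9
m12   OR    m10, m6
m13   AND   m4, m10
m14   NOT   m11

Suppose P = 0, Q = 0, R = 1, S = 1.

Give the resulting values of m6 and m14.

m0 = R AND S = 1 AND 1 = 1
m1 = m0 AND Q = 1 AND 0 = 0
m2 = NOT Q = NOT 0 = 1
m3 = Q OR S = 0 OR 1 = 1
m4 = m0 OR S OR P = 1 OR 1 OR 0 = 1
m5 = m1 OR m2 = 0 OR 1 = 1
m6 = m4 OR m3 = 1 OR 1 = 1
m7 = m0 AND m5 = 1 AND 1 = 1
m8 = NOT m2 = NOT 1 = 0
m9 = m3 OR m8 = 1 OR 0 = 1
m10 = m8 OR m7 = 0 OR 1 = 1
m11 = m10 AND m3 AND m9 = 1 AND 1 AND 1 = 1
m14 = NOT m11 = NOT 1 = 0

m6 = 1; m14 = 0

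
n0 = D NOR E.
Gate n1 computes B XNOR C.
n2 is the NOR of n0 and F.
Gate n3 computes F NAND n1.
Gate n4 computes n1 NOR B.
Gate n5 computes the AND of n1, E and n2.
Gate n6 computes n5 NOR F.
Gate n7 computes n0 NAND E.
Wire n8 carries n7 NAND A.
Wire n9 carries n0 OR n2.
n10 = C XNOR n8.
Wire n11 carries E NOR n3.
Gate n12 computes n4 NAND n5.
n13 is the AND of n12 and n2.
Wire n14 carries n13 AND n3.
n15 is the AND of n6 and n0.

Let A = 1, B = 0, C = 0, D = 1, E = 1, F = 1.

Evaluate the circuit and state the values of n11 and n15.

n11 = 0, n15 = 0

n0 = D NOR E = 1 NOR 1 = 0
n1 = B XNOR C = 0 XNOR 0 = 1
n2 = n0 NOR F = 0 NOR 1 = 0
n3 = F NAND n1 = 1 NAND 1 = 0
n5 = n1 AND E AND n2 = 1 AND 1 AND 0 = 0
n6 = n5 NOR F = 0 NOR 1 = 0
n11 = E NOR n3 = 1 NOR 0 = 0
n15 = n6 AND n0 = 0 AND 0 = 0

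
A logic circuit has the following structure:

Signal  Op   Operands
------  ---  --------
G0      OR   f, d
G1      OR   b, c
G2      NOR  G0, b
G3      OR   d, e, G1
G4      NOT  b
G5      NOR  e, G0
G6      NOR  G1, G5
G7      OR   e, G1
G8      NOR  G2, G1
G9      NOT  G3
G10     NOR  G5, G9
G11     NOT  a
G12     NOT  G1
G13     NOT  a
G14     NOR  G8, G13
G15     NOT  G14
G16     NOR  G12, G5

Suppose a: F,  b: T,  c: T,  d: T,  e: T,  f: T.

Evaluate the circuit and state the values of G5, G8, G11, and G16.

G5 = F, G8 = F, G11 = T, G16 = T

G0 = f OR d = T OR T = T
G1 = b OR c = T OR T = T
G2 = G0 NOR b = T NOR T = F
G5 = e NOR G0 = T NOR T = F
G8 = G2 NOR G1 = F NOR T = F
G11 = NOT a = NOT F = T
G12 = NOT G1 = NOT T = F
G16 = G12 NOR G5 = F NOR F = T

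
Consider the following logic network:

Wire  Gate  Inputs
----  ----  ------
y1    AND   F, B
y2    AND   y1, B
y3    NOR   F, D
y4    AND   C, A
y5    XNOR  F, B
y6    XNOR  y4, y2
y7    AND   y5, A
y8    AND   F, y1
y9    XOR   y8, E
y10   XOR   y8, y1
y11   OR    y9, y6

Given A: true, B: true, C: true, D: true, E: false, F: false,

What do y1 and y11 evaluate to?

y1 = F AND B = false AND true = false
y2 = y1 AND B = false AND true = false
y4 = C AND A = true AND true = true
y6 = y4 XNOR y2 = true XNOR false = false
y8 = F AND y1 = false AND false = false
y9 = y8 XOR E = false XOR false = false
y11 = y9 OR y6 = false OR false = false

y1 = false  y11 = false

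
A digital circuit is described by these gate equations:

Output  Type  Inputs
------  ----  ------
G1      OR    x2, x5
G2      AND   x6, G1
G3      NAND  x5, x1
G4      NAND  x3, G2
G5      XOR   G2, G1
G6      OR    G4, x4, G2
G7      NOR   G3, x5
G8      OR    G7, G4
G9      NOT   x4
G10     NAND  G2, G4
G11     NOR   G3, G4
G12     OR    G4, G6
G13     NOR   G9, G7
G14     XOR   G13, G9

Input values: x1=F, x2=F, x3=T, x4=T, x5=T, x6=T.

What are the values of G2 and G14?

G1 = x2 OR x5 = F OR T = T
G2 = x6 AND G1 = T AND T = T
G3 = x5 NAND x1 = T NAND F = T
G7 = G3 NOR x5 = T NOR T = F
G9 = NOT x4 = NOT T = F
G13 = G9 NOR G7 = F NOR F = T
G14 = G13 XOR G9 = T XOR F = T

G2 = T, G14 = T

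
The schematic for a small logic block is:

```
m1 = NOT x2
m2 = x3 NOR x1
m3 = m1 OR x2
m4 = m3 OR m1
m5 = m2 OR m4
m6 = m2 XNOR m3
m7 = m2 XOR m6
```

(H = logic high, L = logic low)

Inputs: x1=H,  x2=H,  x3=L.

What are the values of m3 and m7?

m3 = H, m7 = L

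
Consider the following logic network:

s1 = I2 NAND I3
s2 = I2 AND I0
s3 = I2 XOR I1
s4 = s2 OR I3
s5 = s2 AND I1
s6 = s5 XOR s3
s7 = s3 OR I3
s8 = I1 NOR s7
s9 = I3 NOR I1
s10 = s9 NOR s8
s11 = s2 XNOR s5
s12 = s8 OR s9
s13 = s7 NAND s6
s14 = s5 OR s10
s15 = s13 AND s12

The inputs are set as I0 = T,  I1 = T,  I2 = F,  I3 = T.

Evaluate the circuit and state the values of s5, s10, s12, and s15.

s5 = F; s10 = T; s12 = F; s15 = F

s2 = I2 AND I0 = F AND T = F
s3 = I2 XOR I1 = F XOR T = T
s5 = s2 AND I1 = F AND T = F
s6 = s5 XOR s3 = F XOR T = T
s7 = s3 OR I3 = T OR T = T
s8 = I1 NOR s7 = T NOR T = F
s9 = I3 NOR I1 = T NOR T = F
s10 = s9 NOR s8 = F NOR F = T
s12 = s8 OR s9 = F OR F = F
s13 = s7 NAND s6 = T NAND T = F
s15 = s13 AND s12 = F AND F = F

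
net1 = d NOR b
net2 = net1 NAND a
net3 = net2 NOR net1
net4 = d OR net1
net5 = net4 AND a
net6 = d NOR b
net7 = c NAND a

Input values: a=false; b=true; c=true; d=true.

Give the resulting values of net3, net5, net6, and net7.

net3 = false, net5 = false, net6 = false, net7 = true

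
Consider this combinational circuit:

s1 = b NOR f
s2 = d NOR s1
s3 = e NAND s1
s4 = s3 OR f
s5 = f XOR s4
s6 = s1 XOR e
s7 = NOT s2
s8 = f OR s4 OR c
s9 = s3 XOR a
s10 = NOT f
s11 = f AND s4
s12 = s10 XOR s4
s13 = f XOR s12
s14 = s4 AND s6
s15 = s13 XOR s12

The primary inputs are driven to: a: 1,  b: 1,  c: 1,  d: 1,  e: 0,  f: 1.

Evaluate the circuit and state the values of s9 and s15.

s9 = 0  s15 = 1

s1 = b NOR f = 1 NOR 1 = 0
s3 = e NAND s1 = 0 NAND 0 = 1
s4 = s3 OR f = 1 OR 1 = 1
s9 = s3 XOR a = 1 XOR 1 = 0
s10 = NOT f = NOT 1 = 0
s12 = s10 XOR s4 = 0 XOR 1 = 1
s13 = f XOR s12 = 1 XOR 1 = 0
s15 = s13 XOR s12 = 0 XOR 1 = 1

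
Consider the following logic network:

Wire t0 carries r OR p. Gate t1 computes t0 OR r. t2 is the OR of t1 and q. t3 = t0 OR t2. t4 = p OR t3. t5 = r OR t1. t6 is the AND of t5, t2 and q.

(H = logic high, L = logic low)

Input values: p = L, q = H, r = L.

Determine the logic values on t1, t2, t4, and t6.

t0 = r OR p = L OR L = L
t1 = t0 OR r = L OR L = L
t2 = t1 OR q = L OR H = H
t3 = t0 OR t2 = L OR H = H
t4 = p OR t3 = L OR H = H
t5 = r OR t1 = L OR L = L
t6 = t5 AND t2 AND q = L AND H AND H = L

t1 = L, t2 = H, t4 = H, t6 = L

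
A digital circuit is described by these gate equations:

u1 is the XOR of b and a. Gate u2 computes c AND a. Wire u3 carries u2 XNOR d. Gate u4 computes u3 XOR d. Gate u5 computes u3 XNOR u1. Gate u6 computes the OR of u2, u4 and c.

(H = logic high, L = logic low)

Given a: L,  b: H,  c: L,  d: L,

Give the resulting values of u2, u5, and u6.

u2 = L  u5 = H  u6 = H

u1 = b XOR a = H XOR L = H
u2 = c AND a = L AND L = L
u3 = u2 XNOR d = L XNOR L = H
u4 = u3 XOR d = H XOR L = H
u5 = u3 XNOR u1 = H XNOR H = H
u6 = u2 OR u4 OR c = L OR H OR L = H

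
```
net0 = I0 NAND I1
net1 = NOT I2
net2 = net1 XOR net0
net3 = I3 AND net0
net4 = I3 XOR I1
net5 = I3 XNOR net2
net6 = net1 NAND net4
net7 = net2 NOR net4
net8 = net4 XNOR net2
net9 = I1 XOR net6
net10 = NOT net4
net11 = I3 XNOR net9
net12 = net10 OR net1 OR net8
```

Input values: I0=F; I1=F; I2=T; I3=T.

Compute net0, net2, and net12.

net0 = I0 NAND I1 = F NAND F = T
net1 = NOT I2 = NOT T = F
net2 = net1 XOR net0 = F XOR T = T
net4 = I3 XOR I1 = T XOR F = T
net8 = net4 XNOR net2 = T XNOR T = T
net10 = NOT net4 = NOT T = F
net12 = net10 OR net1 OR net8 = F OR F OR T = T

net0 = T  net2 = T  net12 = T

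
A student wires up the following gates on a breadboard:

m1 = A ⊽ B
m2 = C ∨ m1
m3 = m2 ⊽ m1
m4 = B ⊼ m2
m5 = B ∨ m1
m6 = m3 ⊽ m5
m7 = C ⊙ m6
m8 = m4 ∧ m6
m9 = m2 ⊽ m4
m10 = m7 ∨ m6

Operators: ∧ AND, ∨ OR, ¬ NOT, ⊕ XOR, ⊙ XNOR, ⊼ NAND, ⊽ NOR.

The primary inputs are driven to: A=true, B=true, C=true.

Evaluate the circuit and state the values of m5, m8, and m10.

m5 = true, m8 = false, m10 = false

m1 = A NOR B = true NOR true = false
m2 = C OR m1 = true OR false = true
m3 = m2 NOR m1 = true NOR false = false
m4 = B NAND m2 = true NAND true = false
m5 = B OR m1 = true OR false = true
m6 = m3 NOR m5 = false NOR true = false
m7 = C XNOR m6 = true XNOR false = false
m8 = m4 AND m6 = false AND false = false
m10 = m7 OR m6 = false OR false = false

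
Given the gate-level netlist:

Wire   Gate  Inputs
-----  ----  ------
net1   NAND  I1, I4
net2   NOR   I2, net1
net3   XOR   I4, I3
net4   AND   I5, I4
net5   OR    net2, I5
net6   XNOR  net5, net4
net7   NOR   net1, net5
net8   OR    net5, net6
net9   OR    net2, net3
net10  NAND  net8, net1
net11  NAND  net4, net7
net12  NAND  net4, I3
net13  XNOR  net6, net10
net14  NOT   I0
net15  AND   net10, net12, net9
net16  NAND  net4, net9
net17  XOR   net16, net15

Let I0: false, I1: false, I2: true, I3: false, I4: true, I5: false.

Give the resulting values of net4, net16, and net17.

net4 = false, net16 = true, net17 = true

net1 = I1 NAND I4 = false NAND true = true
net2 = I2 NOR net1 = true NOR true = false
net3 = I4 XOR I3 = true XOR false = true
net4 = I5 AND I4 = false AND true = false
net5 = net2 OR I5 = false OR false = false
net6 = net5 XNOR net4 = false XNOR false = true
net8 = net5 OR net6 = false OR true = true
net9 = net2 OR net3 = false OR true = true
net10 = net8 NAND net1 = true NAND true = false
net12 = net4 NAND I3 = false NAND false = true
net15 = net10 AND net12 AND net9 = false AND true AND true = false
net16 = net4 NAND net9 = false NAND true = true
net17 = net16 XOR net15 = true XOR false = true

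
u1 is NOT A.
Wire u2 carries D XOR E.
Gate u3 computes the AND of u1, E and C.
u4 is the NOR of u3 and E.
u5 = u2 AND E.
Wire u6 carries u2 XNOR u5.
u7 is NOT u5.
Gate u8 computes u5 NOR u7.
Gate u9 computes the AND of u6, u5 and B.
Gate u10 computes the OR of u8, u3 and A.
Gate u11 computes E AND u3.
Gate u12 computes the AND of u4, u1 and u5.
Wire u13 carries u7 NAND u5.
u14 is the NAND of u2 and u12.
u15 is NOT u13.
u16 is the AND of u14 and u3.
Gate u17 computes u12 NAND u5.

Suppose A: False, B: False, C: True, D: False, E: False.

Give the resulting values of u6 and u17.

u6 = True, u17 = True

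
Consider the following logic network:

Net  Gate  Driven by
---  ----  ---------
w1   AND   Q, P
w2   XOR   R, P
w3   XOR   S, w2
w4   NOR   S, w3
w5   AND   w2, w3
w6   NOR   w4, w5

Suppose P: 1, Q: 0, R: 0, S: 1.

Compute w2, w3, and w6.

w2 = R XOR P = 0 XOR 1 = 1
w3 = S XOR w2 = 1 XOR 1 = 0
w4 = S NOR w3 = 1 NOR 0 = 0
w5 = w2 AND w3 = 1 AND 0 = 0
w6 = w4 NOR w5 = 0 NOR 0 = 1

w2 = 1  w3 = 0  w6 = 1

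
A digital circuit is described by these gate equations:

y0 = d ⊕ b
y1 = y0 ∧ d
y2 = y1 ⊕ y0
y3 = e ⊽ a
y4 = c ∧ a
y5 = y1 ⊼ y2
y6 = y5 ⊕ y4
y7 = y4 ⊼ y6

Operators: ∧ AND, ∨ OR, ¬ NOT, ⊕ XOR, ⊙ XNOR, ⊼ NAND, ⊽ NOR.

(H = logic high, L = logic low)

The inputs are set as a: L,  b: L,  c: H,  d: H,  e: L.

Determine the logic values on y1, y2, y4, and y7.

y1 = H, y2 = L, y4 = L, y7 = H

y0 = d XOR b = H XOR L = H
y1 = y0 AND d = H AND H = H
y2 = y1 XOR y0 = H XOR H = L
y4 = c AND a = H AND L = L
y5 = y1 NAND y2 = H NAND L = H
y6 = y5 XOR y4 = H XOR L = H
y7 = y4 NAND y6 = L NAND H = H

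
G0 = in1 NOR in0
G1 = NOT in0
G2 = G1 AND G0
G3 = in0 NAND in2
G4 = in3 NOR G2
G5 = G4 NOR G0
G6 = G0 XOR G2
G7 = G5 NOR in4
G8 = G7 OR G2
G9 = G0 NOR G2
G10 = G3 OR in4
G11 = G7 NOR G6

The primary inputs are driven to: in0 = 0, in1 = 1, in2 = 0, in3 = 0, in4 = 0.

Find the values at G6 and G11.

G0 = in1 NOR in0 = 1 NOR 0 = 0
G1 = NOT in0 = NOT 0 = 1
G2 = G1 AND G0 = 1 AND 0 = 0
G4 = in3 NOR G2 = 0 NOR 0 = 1
G5 = G4 NOR G0 = 1 NOR 0 = 0
G6 = G0 XOR G2 = 0 XOR 0 = 0
G7 = G5 NOR in4 = 0 NOR 0 = 1
G11 = G7 NOR G6 = 1 NOR 0 = 0

G6 = 0; G11 = 0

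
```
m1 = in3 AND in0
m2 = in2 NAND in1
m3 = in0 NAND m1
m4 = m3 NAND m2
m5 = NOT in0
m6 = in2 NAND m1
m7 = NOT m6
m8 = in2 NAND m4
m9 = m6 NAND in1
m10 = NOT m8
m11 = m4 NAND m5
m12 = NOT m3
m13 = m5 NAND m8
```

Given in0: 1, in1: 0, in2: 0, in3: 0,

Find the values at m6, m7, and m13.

m1 = in3 AND in0 = 0 AND 1 = 0
m2 = in2 NAND in1 = 0 NAND 0 = 1
m3 = in0 NAND m1 = 1 NAND 0 = 1
m4 = m3 NAND m2 = 1 NAND 1 = 0
m5 = NOT in0 = NOT 1 = 0
m6 = in2 NAND m1 = 0 NAND 0 = 1
m7 = NOT m6 = NOT 1 = 0
m8 = in2 NAND m4 = 0 NAND 0 = 1
m13 = m5 NAND m8 = 0 NAND 1 = 1

m6 = 1; m7 = 0; m13 = 1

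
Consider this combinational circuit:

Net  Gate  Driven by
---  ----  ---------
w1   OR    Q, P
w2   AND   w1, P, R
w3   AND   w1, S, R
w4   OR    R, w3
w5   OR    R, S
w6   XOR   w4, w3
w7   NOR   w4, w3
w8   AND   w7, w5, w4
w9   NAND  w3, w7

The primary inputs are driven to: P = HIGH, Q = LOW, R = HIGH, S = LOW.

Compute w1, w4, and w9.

w1 = HIGH, w4 = HIGH, w9 = HIGH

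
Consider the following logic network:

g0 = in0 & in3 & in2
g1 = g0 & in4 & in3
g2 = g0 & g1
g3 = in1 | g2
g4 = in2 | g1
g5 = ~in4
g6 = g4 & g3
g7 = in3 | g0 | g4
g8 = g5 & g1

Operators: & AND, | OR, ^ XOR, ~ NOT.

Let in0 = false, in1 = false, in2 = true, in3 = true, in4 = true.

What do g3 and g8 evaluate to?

g3 = false, g8 = false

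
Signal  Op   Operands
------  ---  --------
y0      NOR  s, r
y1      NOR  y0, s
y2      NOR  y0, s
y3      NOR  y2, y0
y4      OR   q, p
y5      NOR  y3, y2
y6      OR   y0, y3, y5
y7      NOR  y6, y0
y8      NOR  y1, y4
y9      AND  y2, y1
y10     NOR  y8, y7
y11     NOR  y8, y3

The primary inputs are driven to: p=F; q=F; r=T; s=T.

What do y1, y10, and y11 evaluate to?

y0 = s NOR r = T NOR T = F
y1 = y0 NOR s = F NOR T = F
y2 = y0 NOR s = F NOR T = F
y3 = y2 NOR y0 = F NOR F = T
y4 = q OR p = F OR F = F
y5 = y3 NOR y2 = T NOR F = F
y6 = y0 OR y3 OR y5 = F OR T OR F = T
y7 = y6 NOR y0 = T NOR F = F
y8 = y1 NOR y4 = F NOR F = T
y10 = y8 NOR y7 = T NOR F = F
y11 = y8 NOR y3 = T NOR T = F

y1 = F; y10 = F; y11 = F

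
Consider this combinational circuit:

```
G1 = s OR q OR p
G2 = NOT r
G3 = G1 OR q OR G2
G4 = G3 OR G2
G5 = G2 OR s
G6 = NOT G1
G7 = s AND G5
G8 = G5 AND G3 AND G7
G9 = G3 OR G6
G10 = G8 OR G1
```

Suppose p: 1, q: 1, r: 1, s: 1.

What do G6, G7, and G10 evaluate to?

G6 = 0; G7 = 1; G10 = 1

G1 = s OR q OR p = 1 OR 1 OR 1 = 1
G2 = NOT r = NOT 1 = 0
G3 = G1 OR q OR G2 = 1 OR 1 OR 0 = 1
G5 = G2 OR s = 0 OR 1 = 1
G6 = NOT G1 = NOT 1 = 0
G7 = s AND G5 = 1 AND 1 = 1
G8 = G5 AND G3 AND G7 = 1 AND 1 AND 1 = 1
G10 = G8 OR G1 = 1 OR 1 = 1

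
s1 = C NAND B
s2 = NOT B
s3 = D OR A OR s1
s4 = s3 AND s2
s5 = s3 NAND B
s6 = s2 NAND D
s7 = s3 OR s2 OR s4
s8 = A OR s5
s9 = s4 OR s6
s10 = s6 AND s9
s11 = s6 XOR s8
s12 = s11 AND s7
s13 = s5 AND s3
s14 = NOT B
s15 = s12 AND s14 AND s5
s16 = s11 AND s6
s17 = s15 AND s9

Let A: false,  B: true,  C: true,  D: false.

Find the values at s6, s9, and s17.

s1 = C NAND B = true NAND true = false
s2 = NOT B = NOT true = false
s3 = D OR A OR s1 = false OR false OR false = false
s4 = s3 AND s2 = false AND false = false
s5 = s3 NAND B = false NAND true = true
s6 = s2 NAND D = false NAND false = true
s7 = s3 OR s2 OR s4 = false OR false OR false = false
s8 = A OR s5 = false OR true = true
s9 = s4 OR s6 = false OR true = true
s11 = s6 XOR s8 = true XOR true = false
s12 = s11 AND s7 = false AND false = false
s14 = NOT B = NOT true = false
s15 = s12 AND s14 AND s5 = false AND false AND true = false
s17 = s15 AND s9 = false AND true = false

s6 = true, s9 = true, s17 = false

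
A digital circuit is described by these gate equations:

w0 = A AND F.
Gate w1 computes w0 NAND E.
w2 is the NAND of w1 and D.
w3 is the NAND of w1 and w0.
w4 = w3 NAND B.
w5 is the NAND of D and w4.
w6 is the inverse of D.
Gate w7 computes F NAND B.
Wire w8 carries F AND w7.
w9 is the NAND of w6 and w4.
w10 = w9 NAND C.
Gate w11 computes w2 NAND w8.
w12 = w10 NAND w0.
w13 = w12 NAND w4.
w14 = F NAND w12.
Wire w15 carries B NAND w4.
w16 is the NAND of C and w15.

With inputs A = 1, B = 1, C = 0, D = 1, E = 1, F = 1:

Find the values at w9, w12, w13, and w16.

w9 = 1, w12 = 0, w13 = 1, w16 = 1

w0 = A AND F = 1 AND 1 = 1
w1 = w0 NAND E = 1 NAND 1 = 0
w3 = w1 NAND w0 = 0 NAND 1 = 1
w4 = w3 NAND B = 1 NAND 1 = 0
w6 = NOT D = NOT 1 = 0
w9 = w6 NAND w4 = 0 NAND 0 = 1
w10 = w9 NAND C = 1 NAND 0 = 1
w12 = w10 NAND w0 = 1 NAND 1 = 0
w13 = w12 NAND w4 = 0 NAND 0 = 1
w15 = B NAND w4 = 1 NAND 0 = 1
w16 = C NAND w15 = 0 NAND 1 = 1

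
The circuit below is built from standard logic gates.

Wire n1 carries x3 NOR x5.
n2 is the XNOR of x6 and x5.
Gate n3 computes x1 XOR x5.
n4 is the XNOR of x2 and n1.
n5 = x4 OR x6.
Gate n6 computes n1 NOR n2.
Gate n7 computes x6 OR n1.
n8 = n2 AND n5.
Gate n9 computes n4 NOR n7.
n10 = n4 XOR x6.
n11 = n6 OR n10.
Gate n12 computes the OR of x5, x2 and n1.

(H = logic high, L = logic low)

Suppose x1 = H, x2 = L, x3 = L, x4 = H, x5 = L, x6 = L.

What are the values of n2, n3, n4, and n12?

n1 = x3 NOR x5 = L NOR L = H
n2 = x6 XNOR x5 = L XNOR L = H
n3 = x1 XOR x5 = H XOR L = H
n4 = x2 XNOR n1 = L XNOR H = L
n12 = x5 OR x2 OR n1 = L OR L OR H = H

n2 = H, n3 = H, n4 = L, n12 = H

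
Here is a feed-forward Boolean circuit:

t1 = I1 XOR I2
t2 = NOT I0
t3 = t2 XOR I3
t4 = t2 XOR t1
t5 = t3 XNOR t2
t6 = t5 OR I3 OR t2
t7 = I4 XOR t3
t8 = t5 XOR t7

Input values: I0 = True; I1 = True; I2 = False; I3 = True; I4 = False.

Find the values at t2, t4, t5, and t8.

t1 = I1 XOR I2 = True XOR False = True
t2 = NOT I0 = NOT True = False
t3 = t2 XOR I3 = False XOR True = True
t4 = t2 XOR t1 = False XOR True = True
t5 = t3 XNOR t2 = True XNOR False = False
t7 = I4 XOR t3 = False XOR True = True
t8 = t5 XOR t7 = False XOR True = True

t2 = False; t4 = True; t5 = False; t8 = True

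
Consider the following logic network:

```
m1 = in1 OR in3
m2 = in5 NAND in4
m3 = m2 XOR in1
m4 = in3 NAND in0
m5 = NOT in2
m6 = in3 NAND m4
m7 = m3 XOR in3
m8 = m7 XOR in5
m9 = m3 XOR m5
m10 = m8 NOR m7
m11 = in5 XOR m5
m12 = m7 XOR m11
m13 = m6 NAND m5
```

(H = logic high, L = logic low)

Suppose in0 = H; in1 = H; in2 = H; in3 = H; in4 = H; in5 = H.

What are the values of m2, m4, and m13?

m2 = in5 NAND in4 = H NAND H = L
m4 = in3 NAND in0 = H NAND H = L
m5 = NOT in2 = NOT H = L
m6 = in3 NAND m4 = H NAND L = H
m13 = m6 NAND m5 = H NAND L = H

m2 = L, m4 = L, m13 = H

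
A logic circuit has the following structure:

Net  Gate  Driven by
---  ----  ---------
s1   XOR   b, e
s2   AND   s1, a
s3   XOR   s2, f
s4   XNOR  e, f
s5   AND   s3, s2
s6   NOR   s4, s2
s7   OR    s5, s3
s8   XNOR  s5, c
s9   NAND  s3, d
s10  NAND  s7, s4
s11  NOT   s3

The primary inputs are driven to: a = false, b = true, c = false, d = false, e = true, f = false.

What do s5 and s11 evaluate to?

s5 = false, s11 = true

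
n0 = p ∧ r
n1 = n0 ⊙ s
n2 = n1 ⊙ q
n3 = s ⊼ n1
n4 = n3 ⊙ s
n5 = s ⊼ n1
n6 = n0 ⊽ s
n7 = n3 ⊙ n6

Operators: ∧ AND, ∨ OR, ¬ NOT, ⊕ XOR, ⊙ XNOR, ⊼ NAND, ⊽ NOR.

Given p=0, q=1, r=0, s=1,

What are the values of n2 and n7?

n0 = p AND r = 0 AND 0 = 0
n1 = n0 XNOR s = 0 XNOR 1 = 0
n2 = n1 XNOR q = 0 XNOR 1 = 0
n3 = s NAND n1 = 1 NAND 0 = 1
n6 = n0 NOR s = 0 NOR 1 = 0
n7 = n3 XNOR n6 = 1 XNOR 0 = 0

n2 = 0  n7 = 0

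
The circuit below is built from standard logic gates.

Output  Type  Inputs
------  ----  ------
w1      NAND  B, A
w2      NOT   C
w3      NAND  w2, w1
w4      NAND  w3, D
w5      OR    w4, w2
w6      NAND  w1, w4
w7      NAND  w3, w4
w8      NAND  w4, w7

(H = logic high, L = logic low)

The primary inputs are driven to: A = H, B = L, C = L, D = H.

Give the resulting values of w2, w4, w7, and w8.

w2 = H; w4 = H; w7 = H; w8 = L

w1 = B NAND A = L NAND H = H
w2 = NOT C = NOT L = H
w3 = w2 NAND w1 = H NAND H = L
w4 = w3 NAND D = L NAND H = H
w7 = w3 NAND w4 = L NAND H = H
w8 = w4 NAND w7 = H NAND H = L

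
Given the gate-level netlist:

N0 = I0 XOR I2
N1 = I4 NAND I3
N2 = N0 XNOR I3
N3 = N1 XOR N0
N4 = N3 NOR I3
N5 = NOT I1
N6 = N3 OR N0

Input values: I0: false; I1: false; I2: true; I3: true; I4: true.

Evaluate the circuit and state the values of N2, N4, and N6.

N2 = true  N4 = false  N6 = true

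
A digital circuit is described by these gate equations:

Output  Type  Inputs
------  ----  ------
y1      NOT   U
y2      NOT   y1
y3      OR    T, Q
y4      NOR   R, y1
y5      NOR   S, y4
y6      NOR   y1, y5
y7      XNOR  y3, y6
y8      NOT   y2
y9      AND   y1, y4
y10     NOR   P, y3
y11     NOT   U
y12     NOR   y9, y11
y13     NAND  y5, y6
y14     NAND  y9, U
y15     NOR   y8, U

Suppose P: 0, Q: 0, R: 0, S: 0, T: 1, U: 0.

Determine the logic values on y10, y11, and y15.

y10 = 0, y11 = 1, y15 = 0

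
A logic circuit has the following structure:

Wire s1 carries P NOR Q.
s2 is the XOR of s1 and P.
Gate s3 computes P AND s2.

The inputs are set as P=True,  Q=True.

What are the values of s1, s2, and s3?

s1 = False, s2 = True, s3 = True

s1 = P NOR Q = True NOR True = False
s2 = s1 XOR P = False XOR True = True
s3 = P AND s2 = True AND True = True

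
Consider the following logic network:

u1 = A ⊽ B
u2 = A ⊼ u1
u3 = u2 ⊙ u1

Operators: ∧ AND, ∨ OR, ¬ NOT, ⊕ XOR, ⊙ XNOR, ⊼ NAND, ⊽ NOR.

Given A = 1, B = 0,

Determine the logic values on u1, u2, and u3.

u1 = 0, u2 = 1, u3 = 0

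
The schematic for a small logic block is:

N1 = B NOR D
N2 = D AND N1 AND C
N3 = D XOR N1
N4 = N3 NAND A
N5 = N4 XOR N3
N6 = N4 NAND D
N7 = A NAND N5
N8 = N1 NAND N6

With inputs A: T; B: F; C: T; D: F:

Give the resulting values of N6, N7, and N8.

N6 = T; N7 = F; N8 = F

N1 = B NOR D = F NOR F = T
N3 = D XOR N1 = F XOR T = T
N4 = N3 NAND A = T NAND T = F
N5 = N4 XOR N3 = F XOR T = T
N6 = N4 NAND D = F NAND F = T
N7 = A NAND N5 = T NAND T = F
N8 = N1 NAND N6 = T NAND T = F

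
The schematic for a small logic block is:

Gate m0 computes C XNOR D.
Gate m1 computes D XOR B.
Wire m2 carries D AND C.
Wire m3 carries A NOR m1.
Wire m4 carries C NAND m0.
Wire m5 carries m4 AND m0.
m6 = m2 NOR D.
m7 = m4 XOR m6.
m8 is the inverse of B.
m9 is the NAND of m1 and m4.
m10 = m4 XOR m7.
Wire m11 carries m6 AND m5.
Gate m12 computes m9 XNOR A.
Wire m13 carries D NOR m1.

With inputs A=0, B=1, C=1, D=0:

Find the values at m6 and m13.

m6 = 1, m13 = 0

m1 = D XOR B = 0 XOR 1 = 1
m2 = D AND C = 0 AND 1 = 0
m6 = m2 NOR D = 0 NOR 0 = 1
m13 = D NOR m1 = 0 NOR 1 = 0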